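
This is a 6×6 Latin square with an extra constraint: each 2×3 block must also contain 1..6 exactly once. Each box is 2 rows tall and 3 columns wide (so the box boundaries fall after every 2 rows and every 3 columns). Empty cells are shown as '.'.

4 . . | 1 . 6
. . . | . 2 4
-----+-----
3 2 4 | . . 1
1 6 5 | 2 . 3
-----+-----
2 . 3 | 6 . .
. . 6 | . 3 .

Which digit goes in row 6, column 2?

1

row 1, column 3 = 2: row 1 has {1,4,6}; col 3 has {3,4,5,6}; box has {4} → only 2 remains.
row 1, column 5 = 5: row 1 has {1,2,4,6}; col 5 has {2,3}; box has {1,2,4,6} → only 5 remains.
row 2, column 3 = 1: row 2 has {2,4}; col 3 has {2,3,4,5,6}; box has {2,4} → only 1 remains.
row 2, column 4 = 3: row 2 has {1,2,4}; col 4 has {1,2,6}; box has {1,2,4,5,6} → only 3 remains.
row 3, column 4 = 5: row 3 has {1,2,3,4}; col 4 has {1,2,3,6}; box has {1,2,3} → only 5 remains.
row 3, column 5 = 6: row 3 has {1,2,3,4,5}; col 5 has {2,3,5}; box has {1,2,3,5} → only 6 remains.
row 4, column 5 = 4: row 4 has {1,2,3,5,6}; col 5 has {2,3,5,6}; box has {1,2,3,5,6} → only 4 remains.
row 5, column 5 = 1: row 5 has {2,3,6}; col 5 has {2,3,4,5,6}; box has {3,6} → only 1 remains.
row 5, column 6 = 5: row 5 has {1,2,3,6}; col 6 has {1,3,4,6}; box has {1,3,6} → only 5 remains.
row 6, column 1 = 5: row 6 has {3,6}; col 1 has {1,2,3,4}; box has {2,3,6} → only 5 remains.
row 6, column 4 = 4: row 6 has {3,5,6}; col 4 has {1,2,3,5,6}; box has {1,3,5,6} → only 4 remains.
row 6, column 6 = 2: row 6 has {3,4,5,6}; col 6 has {1,3,4,5,6}; box has {1,3,4,5,6} → only 2 remains.
row 1, column 2 = 3: row 1 has {1,2,4,5,6}; col 2 has {2,6}; box has {1,2,4} → only 3 remains.
row 2, column 1 = 6: row 2 has {1,2,3,4}; col 1 has {1,2,3,4,5}; box has {1,2,3,4} → only 6 remains.
row 2, column 2 = 5: row 2 has {1,2,3,4,6}; col 2 has {2,3,6}; box has {1,2,3,4,6} → only 5 remains.
row 5, column 2 = 4: row 5 has {1,2,3,5,6}; col 2 has {2,3,5,6}; box has {2,3,5,6} → only 4 remains.
row 6, column 2 = 1: row 6 has {2,3,4,5,6}; col 2 has {2,3,4,5,6}; box has {2,3,4,5,6} → only 1 remains.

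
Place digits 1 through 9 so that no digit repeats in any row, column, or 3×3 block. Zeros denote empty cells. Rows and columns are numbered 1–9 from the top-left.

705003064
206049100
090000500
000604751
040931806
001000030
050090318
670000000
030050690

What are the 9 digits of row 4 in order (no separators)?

923684751

row 2, column 2 = 8 (sole candidate).
row 2, column 8 = 7 (sole candidate).
row 2, column 9 = 3 (sole candidate).
row 3, column 9 = 2 (sole candidate).
row 4, column 2 = 2: row 4 has {1,4,5,6,7}; col 2 has {3,4,5,7,8,9}; box has {1,4} → only 2 remains.
row 4, column 5 = 8: row 4 has {1,2,4,5,6,7}; col 5 has {3,4,5,9}; box has {1,3,4,6,9} → only 8 remains.
row 5, column 1 = 5 (sole candidate).
row 5, column 3 = 7 (sole candidate).
row 5, column 8 = 2 (sole candidate).
row 6, column 2 = 6 (sole candidate).
row 6, column 9 = 9 (sole candidate).
row 7, column 1 = 4 (sole candidate).
row 7, column 3 = 2 (sole candidate).
row 7, column 4 = 7 (sole candidate).
row 7, column 6 = 6 (sole candidate).
row 8, column 8 = 4 (sole candidate).
row 8, column 9 = 5 (sole candidate).
row 9, column 3 = 8 (sole candidate).
row 9, column 6 = 2 (sole candidate).
row 9, column 9 = 7 (sole candidate).
row 1, column 2 = 1 (sole candidate).
row 1, column 5 = 2 (sole candidate).
row 1, column 7 = 9 (sole candidate).
row 2, column 4 = 5 (sole candidate).
row 3, column 1 = 3 (sole candidate).
row 3, column 3 = 4 (sole candidate).
row 3, column 8 = 8 (sole candidate).
row 4, column 1 = 9: row 4 has {1,2,4,5,6,7,8}; col 1 has {2,3,4,5,6,7}; box has {1,2,4,5,6,7} → only 9 remains.
row 4, column 3 = 3: row 4 has {1,2,4,5,6,7,8,9}; col 3 has {1,2,4,5,6,7,8}; box has {1,2,4,5,6,7,9} → only 3 remains.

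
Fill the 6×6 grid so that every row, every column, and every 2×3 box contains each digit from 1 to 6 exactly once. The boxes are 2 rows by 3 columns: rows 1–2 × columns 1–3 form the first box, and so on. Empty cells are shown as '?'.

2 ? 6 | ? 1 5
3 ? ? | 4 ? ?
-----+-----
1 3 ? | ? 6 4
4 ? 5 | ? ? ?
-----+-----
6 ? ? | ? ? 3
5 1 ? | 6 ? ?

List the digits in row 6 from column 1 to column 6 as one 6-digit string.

513642

r1c2 = 4: row 1 has {1,2,5,6}; col 2 has {1,3}; box has {2,3,6} → only 4 remains.
r1c4 = 3: row 1 has {1,2,4,5,6}; col 4 has {4,6}; box has {1,4,5} → only 3 remains.
r2c2 = 5: row 2 has {3,4}; col 2 has {1,3,4}; box has {2,3,4,6} → only 5 remains.
r2c3 = 1: row 2 has {3,4,5}; col 3 has {5,6}; box has {2,3,4,5,6} → only 1 remains.
r2c5 = 2: row 2 has {1,3,4,5}; col 5 has {1,6}; box has {1,3,4,5} → only 2 remains.
r2c6 = 6: row 2 has {1,2,3,4,5}; col 6 has {3,4,5}; box has {1,2,3,4,5} → only 6 remains.
r3c3 = 2: row 3 has {1,3,4,6}; col 3 has {1,5,6}; box has {1,3,4,5} → only 2 remains.
r3c4 = 5: row 3 has {1,2,3,4,6}; col 4 has {3,4,6}; box has {4,6} → only 5 remains.
r4c2 = 6: row 4 has {4,5}; col 2 has {1,3,4,5}; box has {1,2,3,4,5} → only 6 remains.
r4c5 = 3: row 4 has {4,5,6}; col 5 has {1,2,6}; box has {4,5,6} → only 3 remains.
r5c2 = 2: row 5 has {3,6}; col 2 has {1,3,4,5,6}; box has {1,5,6} → only 2 remains.
r5c3 = 4: row 5 has {2,3,6}; col 3 has {1,2,5,6}; box has {1,2,5,6} → only 4 remains.
r5c4 = 1: row 5 has {2,3,4,6}; col 4 has {3,4,5,6}; box has {3,6} → only 1 remains.
r5c5 = 5: row 5 has {1,2,3,4,6}; col 5 has {1,2,3,6}; box has {1,3,6} → only 5 remains.
r6c3 = 3: row 6 has {1,5,6}; col 3 has {1,2,4,5,6}; box has {1,2,4,5,6} → only 3 remains.
r6c5 = 4: row 6 has {1,3,5,6}; col 5 has {1,2,3,5,6}; box has {1,3,5,6} → only 4 remains.
r6c6 = 2: row 6 has {1,3,4,5,6}; col 6 has {3,4,5,6}; box has {1,3,4,5,6} → only 2 remains.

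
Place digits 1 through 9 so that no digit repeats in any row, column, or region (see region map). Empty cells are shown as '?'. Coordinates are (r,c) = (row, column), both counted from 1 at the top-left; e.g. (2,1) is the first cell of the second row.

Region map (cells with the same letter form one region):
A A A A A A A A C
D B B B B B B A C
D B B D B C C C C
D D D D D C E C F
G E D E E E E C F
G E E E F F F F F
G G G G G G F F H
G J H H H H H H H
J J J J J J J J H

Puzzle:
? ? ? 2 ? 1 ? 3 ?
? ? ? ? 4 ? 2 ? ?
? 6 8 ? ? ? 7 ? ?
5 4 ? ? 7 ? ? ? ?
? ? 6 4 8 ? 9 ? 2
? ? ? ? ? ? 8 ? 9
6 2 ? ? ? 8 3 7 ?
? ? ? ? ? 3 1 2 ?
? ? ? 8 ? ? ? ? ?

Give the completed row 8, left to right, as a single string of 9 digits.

(4,7) = 6 (sole candidate).
(4,9) = 1 (sole candidate).
(4,8) = 8 (hidden single in row 4).
(2,1) = 8 (hidden single in row 2).
(1,2) = 8 (hidden single in row 1).
(6,3) = 2 (hidden single in row 6).
(4,6) = 2 (hidden single in row 4).
(3,1) = 2 (hidden single in row 3).
(8,9) = 8: in row 8, 8 can only go here (every other open cell in that row sees an 8).
(9,5) = 2 (hidden single in row 9).
(8,4) = 6: in column 4, 6 can only go here (every other open cell in that column sees a 6).
(3,5) = 3 (hidden single in column 5).
(2,9) = 3 (hidden single in row 2).
(2,8) = 6 (hidden single in row 2).
(1,9) = 6 (hidden single in row 1).
(9,6) = 6 (hidden single in row 9).
(6,5) = 6 (hidden single in row 6).
(7,5) = 1 (hidden single in column 5).
(9,1) = 1 (hidden single in column 1).
(2,3) = 1 (hidden single in column 3).
(9,9) = 7 (hidden single in column 9).
(1,3) = 7 (hidden single in column 3).
(3,4) = 1 (hidden single in region D).
(6,2) = 1 (hidden single in row 6).
(5,8) = 1 (hidden single in row 5).
(8,2) = 7: in region J, 7 can only go here (every other open cell in that region sees a 7).
Singles propagation stalls; (8,1) is still open with candidates {4,9}.
  Try (8,1) = 9: then row 7 has no cell left for 9 — contradiction.
So (8,1) = 4.
(1,1) = 9 (sole candidate).
(1,5) = 5 (sole candidate).
(1,7) = 4 (sole candidate).
(8,5) = 9: row 8 has {1,2,3,4,6,7,8}; col 5 has {1,2,3,4,5,6,7,8}; region has {1,2,3,6,7,8} → only 9 remains.
(9,7) = 5 (sole candidate).
(8,3) = 5: row 8 has {1,2,3,4,6,7,8,9}; col 3 has {1,2,6,7,8}; region has {1,2,3,6,7,8,9} → only 5 remains.

475693128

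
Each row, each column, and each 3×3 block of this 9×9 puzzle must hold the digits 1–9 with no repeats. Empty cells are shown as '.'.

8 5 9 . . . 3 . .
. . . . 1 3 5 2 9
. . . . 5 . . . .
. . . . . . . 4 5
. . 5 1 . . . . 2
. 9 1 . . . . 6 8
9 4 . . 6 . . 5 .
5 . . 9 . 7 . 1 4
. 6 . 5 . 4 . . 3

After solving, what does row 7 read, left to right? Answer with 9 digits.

948361257

row 1, column 8 = 7: row 1 has {3,5,8,9}; col 8 has {1,2,4,5,6}; box has {2,3,5,9} → only 7 remains.
row 2, column 2 = 7: row 2 has {1,2,3,5,9}; col 2 has {4,5,6,9}; box has {5,8,9} → only 7 remains.
row 3, column 8 = 8: row 3 has {5}; col 8 has {1,2,4,5,6,7}; box has {2,3,5,7,9} → only 8 remains.
row 6, column 7 = 7: row 6 has {1,6,8,9}; col 7 has {3,5}; box has {2,4,5,6,8} → only 7 remains.
row 7, column 9 = 7: row 7 has {4,5,6,9}; col 9 has {2,3,4,5,8,9}; box has {1,3,4,5} → only 7 remains.
row 9, column 8 = 9: row 9 has {3,4,5,6}; col 8 has {1,2,4,5,6,7,8}; box has {1,3,4,5,7} → only 9 remains.
row 5, column 7 = 9: row 5 has {1,2,5}; col 7 has {3,5,7}; box has {2,4,5,6,7,8} → only 9 remains.
row 5, column 8 = 3: row 5 has {1,2,5,9}; col 8 has {1,2,4,5,6,7,8,9}; box has {2,4,5,6,7,8,9} → only 3 remains.
row 4, column 7 = 1: row 4 has {4,5}; col 7 has {3,5,7,9}; box has {2,3,4,5,6,7,8,9} → only 1 remains.
row 5, column 2 = 8: row 5 has {1,2,3,5,9}; col 2 has {4,5,6,7,9}; box has {1,5,9} → only 8 remains.
row 5, column 6 = 6: row 5 has {1,2,3,5,8,9}; col 6 has {3,4,7}; box has {1} → only 6 remains.
row 1, column 6 = 2: row 1 has {3,5,7,8,9}; col 6 has {3,4,6,7}; box has {1,3,5} → only 2 remains.
row 3, column 6 = 9: row 3 has {5,8}; col 6 has {2,3,4,6,7}; box has {1,2,3,5} → only 9 remains.
row 4, column 6 = 8: row 4 has {1,4,5}; col 6 has {2,3,4,6,7,9}; box has {1,6} → only 8 remains.
row 6, column 6 = 5: row 6 has {1,6,7,8,9}; col 6 has {2,3,4,6,7,8,9}; box has {1,6,8} → only 5 remains.
row 7, column 6 = 1: row 7 has {4,5,6,7,9}; col 6 has {2,3,4,5,6,7,8,9}; box has {4,5,6,7,9} → only 1 remains.
row 1, column 5 = 4: row 1 has {2,3,5,7,8,9}; col 5 has {1,5,6}; box has {1,2,3,5,9} → only 4 remains.
row 5, column 5 = 7: row 5 has {1,2,3,5,6,8,9}; col 5 has {1,4,5,6}; box has {1,5,6,8} → only 7 remains.
row 1, column 4 = 6: row 1 has {2,3,4,5,7,8,9}; col 4 has {1,5,9}; box has {1,2,3,4,5,9} → only 6 remains.
row 1, column 9 = 1: row 1 has {2,3,4,5,6,7,8,9}; col 9 has {2,3,4,5,7,8,9}; box has {2,3,5,7,8,9} → only 1 remains.
row 2, column 4 = 8: row 2 has {1,2,3,5,7,9}; col 4 has {1,5,6,9}; box has {1,2,3,4,5,6,9} → only 8 remains.
row 3, column 4 = 7: row 3 has {5,8,9}; col 4 has {1,5,6,8,9}; box has {1,2,3,4,5,6,8,9} → only 7 remains.
row 3, column 9 = 6: row 3 has {5,7,8,9}; col 9 has {1,2,3,4,5,7,8,9}; box has {1,2,3,5,7,8,9} → only 6 remains.
row 5, column 1 = 4: row 5 has {1,2,3,5,6,7,8,9}; col 1 has {5,8,9}; box has {1,5,8,9} → only 4 remains.
row 2, column 1 = 6: row 2 has {1,2,3,5,7,8,9}; col 1 has {4,5,8,9}; box has {5,7,8,9} → only 6 remains.
row 2, column 3 = 4: row 2 has {1,2,3,5,6,7,8,9}; col 3 has {1,5,9}; box has {5,6,7,8,9} → only 4 remains.
row 3, column 7 = 4: row 3 has {5,6,7,8,9}; col 7 has {1,3,5,7,9}; box has {1,2,3,5,6,7,8,9} → only 4 remains.
row 4, column 3 = 6: in row 4, 6 can only go here (every other open cell in that row sees a 6).
row 4, column 5 = 9: in row 4, 9 can only go here (every other open cell in that row sees a 9).
row 4, column 1 = 7: in row 4, 7 can only go here (every other open cell in that row sees a 7).
row 6, column 4 = 4: in row 6, 4 can only go here (every other open cell in that row sees a 4).
row 8, column 7 = 6: in row 8, 6 can only go here (every other open cell in that row sees a 6).
row 9, column 1 = 1: in row 9, 1 can only go here (every other open cell in that row sees a 1).
row 9, column 3 = 7: in row 9, 7 can only go here (every other open cell in that row sees a 7).
row 3, column 2 = 1: in row 3, 1 can only go here (every other open cell in that row sees a 1).
Singles propagation stalls; row 7, column 4 is still open with candidates {2,3}.
  Try row 7, column 4 = 2: this forces row 4, column 4=3, row 6, column 5=2, row 7, column 7=8, row 9, column 5=8, row 9, column 7=2, row 4, column 2=2, row 6, column 1=3, row 7, column 3=3; then row 8, column 2 has no candidate left — contradiction.
So row 7, column 4 = 3.
row 4, column 4 = 2 (sole candidate).
row 6, column 5 = 3 (sole candidate).
row 4, column 2 = 3 (sole candidate).
row 6, column 1 = 2 (sole candidate).
row 8, column 2 = 2 (sole candidate).
row 8, column 5 = 8 (sole candidate).
row 9, column 5 = 2 (sole candidate).
row 9, column 7 = 8 (sole candidate).
row 3, column 1 = 3 (sole candidate).
row 3, column 3 = 2 (sole candidate).
row 7, column 3 = 8: row 7 has {1,3,4,5,6,7,9}; col 3 has {1,2,4,5,6,7,9}; box has {1,2,4,5,6,7,9} → only 8 remains.
row 7, column 7 = 2: row 7 has {1,3,4,5,6,7,8,9}; col 7 has {1,3,4,5,6,7,8,9}; box has {1,3,4,5,6,7,8,9} → only 2 remains.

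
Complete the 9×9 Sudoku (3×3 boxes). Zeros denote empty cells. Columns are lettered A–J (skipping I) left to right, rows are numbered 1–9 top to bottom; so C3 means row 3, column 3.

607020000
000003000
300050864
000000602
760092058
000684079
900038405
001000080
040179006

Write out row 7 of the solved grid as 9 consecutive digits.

F1 = 1 (sole candidate).
J1 = 3 (sole candidate).
F3 = 7 (sole candidate).
E4 = 1 (sole candidate).
F4 = 5 (sole candidate).
D5 = 3 (sole candidate).
G5 = 1 (sole candidate).
G6 = 3 (sole candidate).
D7 = 2: row 7 has {3,4,5,8,9}; col 4 has {1,3,6}; box has {1,3,7,8,9} → only 2 remains.
H7 = 1: row 7 has {2,3,4,5,8,9}; col 8 has {5,6,7,8}; box has {4,5,6,8} → only 1 remains.
F8 = 6 (sole candidate).
J8 = 7 (sole candidate).
G9 = 2 (sole candidate).
H9 = 3 (sole candidate).
H1 = 9 (sole candidate).
H2 = 2 (sole candidate).
J2 = 1 (sole candidate).
D3 = 9 (sole candidate).
D4 = 7 (sole candidate).
H4 = 4 (sole candidate).
C5 = 4 (sole candidate).
B7 = 7: row 7 has {1,2,3,4,5,8,9}; col 2 has {4,6}; box has {1,4,9} → only 7 remains.
C7 = 6: row 7 has {1,2,3,4,5,7,8,9}; col 3 has {1,4,7}; box has {1,4,7,9} → only 6 remains.

976238415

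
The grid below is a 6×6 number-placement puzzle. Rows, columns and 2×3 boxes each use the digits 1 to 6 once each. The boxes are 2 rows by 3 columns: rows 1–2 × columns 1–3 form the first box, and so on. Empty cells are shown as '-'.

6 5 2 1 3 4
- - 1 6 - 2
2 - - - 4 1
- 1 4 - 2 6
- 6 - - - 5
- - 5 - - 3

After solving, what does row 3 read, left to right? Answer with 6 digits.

236541

r2c5 = 5 (sole candidate).
r3c2 = 3: row 3 has {1,2,4}; col 2 has {1,5,6}; box has {1,2,4} → only 3 remains.
r3c3 = 6: row 3 has {1,2,3,4}; col 3 has {1,2,4,5}; box has {1,2,3,4} → only 6 remains.
r3c4 = 5: row 3 has {1,2,3,4,6}; col 4 has {1,6}; box has {1,2,4,6} → only 5 remains.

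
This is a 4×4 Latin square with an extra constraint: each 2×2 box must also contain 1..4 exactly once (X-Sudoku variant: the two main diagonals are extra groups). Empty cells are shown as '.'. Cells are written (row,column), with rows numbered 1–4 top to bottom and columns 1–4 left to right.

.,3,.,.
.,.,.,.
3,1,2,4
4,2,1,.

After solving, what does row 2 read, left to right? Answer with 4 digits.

2431

(1,1) = 1: row 1 has {3}; col 1 has {3,4}; box has {3}; main diagonal has {2} → only 1 remains.
(1,3) = 4: row 1 has {1,3}; col 3 has {1,2}; box has {} → only 4 remains.
(1,4) = 2: row 1 has {1,3,4}; col 4 has {4}; box has {4}; anti-diagonal has {1,4} → only 2 remains.
(2,1) = 2: row 2 has {}; col 1 has {1,3,4}; box has {1,3} → only 2 remains.
(2,2) = 4: row 2 has {2}; col 2 has {1,2,3}; box has {1,2,3}; main diagonal has {1,2} → only 4 remains.
(2,3) = 3: row 2 has {2,4}; col 3 has {1,2,4}; box has {2,4}; anti-diagonal has {1,2,4} → only 3 remains.
(2,4) = 1: row 2 has {2,3,4}; col 4 has {2,4}; box has {2,3,4} → only 1 remains.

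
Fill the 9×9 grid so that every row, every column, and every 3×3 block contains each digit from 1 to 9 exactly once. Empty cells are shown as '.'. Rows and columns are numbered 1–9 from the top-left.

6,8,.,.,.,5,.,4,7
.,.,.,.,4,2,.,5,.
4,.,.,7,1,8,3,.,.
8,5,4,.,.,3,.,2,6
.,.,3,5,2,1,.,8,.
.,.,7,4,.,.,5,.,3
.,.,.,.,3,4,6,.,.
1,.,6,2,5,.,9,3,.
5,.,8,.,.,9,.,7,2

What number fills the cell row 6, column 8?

row 1, column 5 = 9: row 1 has {4,5,6,7,8}; col 5 has {1,2,3,4,5}; box has {1,2,4,5,7,8} → only 9 remains.
row 3, column 9 = 9: row 3 has {1,3,4,7,8}; col 9 has {2,3,6,7}; box has {3,4,5,7} → only 9 remains.
row 4, column 4 = 9: row 4 has {2,3,4,5,6,8}; col 4 has {2,4,5,7}; box has {1,2,3,4,5} → only 9 remains.
row 4, column 5 = 7: row 4 has {2,3,4,5,6,8,9}; col 5 has {1,2,3,4,5,9}; box has {1,2,3,4,5,9} → only 7 remains.
row 4, column 7 = 1: row 4 has {2,3,4,5,6,7,8,9}; col 7 has {3,5,6,9}; box has {2,3,5,6,8} → only 1 remains.
row 5, column 1 = 9: row 5 has {1,2,3,5,8}; col 1 has {1,4,5,6,8}; box has {3,4,5,7,8} → only 9 remains.
row 5, column 2 = 6: row 5 has {1,2,3,5,8,9}; col 2 has {5,8}; box has {3,4,5,7,8,9} → only 6 remains.
row 5, column 9 = 4: row 5 has {1,2,3,5,6,8,9}; col 9 has {2,3,6,7,9}; box has {1,2,3,5,6,8} → only 4 remains.
row 6, column 1 = 2: row 6 has {3,4,5,7}; col 1 has {1,4,5,6,8,9}; box has {3,4,5,6,7,8,9} → only 2 remains.
row 6, column 2 = 1: row 6 has {2,3,4,5,7}; col 2 has {5,6,8}; box has {2,3,4,5,6,7,8,9} → only 1 remains.
row 6, column 6 = 6: row 6 has {1,2,3,4,5,7}; col 6 has {1,2,3,4,5,8,9}; box has {1,2,3,4,5,7,9} → only 6 remains.
row 6, column 8 = 9: row 6 has {1,2,3,4,5,6,7}; col 8 has {2,3,4,5,7,8}; box has {1,2,3,4,5,6,8} → only 9 remains.

9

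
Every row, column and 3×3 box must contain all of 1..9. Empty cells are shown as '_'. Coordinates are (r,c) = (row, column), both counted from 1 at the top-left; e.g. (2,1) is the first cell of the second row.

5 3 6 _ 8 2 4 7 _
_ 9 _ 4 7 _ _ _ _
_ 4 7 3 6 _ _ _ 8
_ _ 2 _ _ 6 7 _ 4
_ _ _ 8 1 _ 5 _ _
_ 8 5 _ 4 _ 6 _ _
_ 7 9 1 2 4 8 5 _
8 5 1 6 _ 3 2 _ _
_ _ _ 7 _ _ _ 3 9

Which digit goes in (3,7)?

(1,4) = 9: row 1 has {2,3,4,5,6,7,8}; col 4 has {1,3,4,6,7,8}; box has {2,3,4,6,7,8} → only 9 remains.
(1,9) = 1: row 1 has {2,3,4,5,6,7,8,9}; col 9 has {4,8,9}; box has {4,7,8} → only 1 remains.
(2,3) = 8: row 2 has {4,7,9}; col 3 has {1,2,5,6,7,9}; box has {3,4,5,6,7,9} → only 8 remains.
(2,7) = 3: row 2 has {4,7,8,9}; col 7 has {2,4,5,6,7,8}; box has {1,4,7,8} → only 3 remains.
(3,7) = 9: row 3 has {3,4,6,7,8}; col 7 has {2,3,4,5,6,7,8}; box has {1,3,4,7,8} → only 9 remains.

9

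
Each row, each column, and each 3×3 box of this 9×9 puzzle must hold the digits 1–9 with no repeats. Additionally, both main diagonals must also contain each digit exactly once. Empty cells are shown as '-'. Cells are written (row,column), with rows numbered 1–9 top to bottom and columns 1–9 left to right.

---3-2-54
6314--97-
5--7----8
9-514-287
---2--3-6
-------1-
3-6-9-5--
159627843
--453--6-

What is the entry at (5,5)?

(2,9) = 2: row 2 has {1,3,4,6,7,9}; col 9 has {3,4,6,7,8}; box has {4,5,7,8,9} → only 2 remains.
(3,3) = 2: row 3 has {5,7,8}; col 3 has {1,4,5,6,9}; box has {1,3,5,6}; main diagonal has {1,3,4,5} → only 2 remains.
(3,7) = 1: row 3 has {2,5,7,8}; col 7 has {2,3,5,8,9}; box has {2,4,5,7,8,9}; anti-diagonal has {4,5,6,7} → only 1 remains.
(3,8) = 3: row 3 has {1,2,5,7,8}; col 8 has {1,4,5,6,7,8}; box has {1,2,4,5,7,8,9} → only 3 remains.
(4,2) = 6: row 4 has {1,2,4,5,7,8,9}; col 2 has {3,5}; box has {5,9} → only 6 remains.
(4,6) = 3: row 4 has {1,2,4,5,6,7,8,9}; col 6 has {2,7}; box has {1,2,4}; anti-diagonal has {1,4,5,6,7} → only 3 remains.
(5,5) = 8: row 5 has {2,3,6}; col 5 has {2,3,4,9}; box has {1,2,3,4}; main diagonal has {1,2,3,4,5}; anti-diagonal has {1,3,4,5,6,7} → only 8 remains.

8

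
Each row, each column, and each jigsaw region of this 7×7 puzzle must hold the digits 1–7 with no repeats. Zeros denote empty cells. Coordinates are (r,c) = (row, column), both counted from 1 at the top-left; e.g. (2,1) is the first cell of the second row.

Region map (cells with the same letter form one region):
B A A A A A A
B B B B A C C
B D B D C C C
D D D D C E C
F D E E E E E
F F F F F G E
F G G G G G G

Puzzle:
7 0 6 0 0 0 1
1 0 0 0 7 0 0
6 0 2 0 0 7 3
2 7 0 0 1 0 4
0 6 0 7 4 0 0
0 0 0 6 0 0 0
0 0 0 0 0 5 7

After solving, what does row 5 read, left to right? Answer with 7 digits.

(3,5) = 5: row 3 has {2,3,6,7}; col 5 has {1,4,7}; region has {1,3,4,7} → only 5 remains.
(4,6) = 6: in row 4, 6 can only go here (every other open cell in that row sees a 6).
(2,6) = 2: row 2 has {1,7}; col 6 has {5,6,7}; region has {1,3,4,5,7} → only 2 remains.
(2,7) = 6: row 2 has {1,2,7}; col 7 has {1,3,4,7}; region has {1,2,3,4,5,7} → only 6 remains.
(5,7) = 2: in row 5, 2 can only go here (every other open cell in that row sees a 2).
(6,7) = 5: row 6 has {6}; col 7 has {1,2,3,4,6,7}; region has {2,4,6,7} → only 5 remains.
(5,1) = 5: in row 5, 5 can only go here (every other open cell in that row sees a 5).
(6,3) = 7: in row 6, 7 can only go here (every other open cell in that row sees a 7).
(7,5) = 6: in row 7, 6 can only go here (every other open cell in that row sees a 6).
(6,2) = 1: in region F, 1 can only go here (every other open cell in that region sees a 1).
(3,2) = 4: row 3 has {2,3,5,6,7}; col 2 has {1,6,7}; region has {2,6,7} → only 4 remains.
(3,4) = 1: row 3 has {2,3,4,5,6,7}; col 4 has {6,7}; region has {2,4,6,7} → only 1 remains.
(6,5) = 2: in row 6, 2 can only go here (every other open cell in that row sees a 2).
(1,5) = 3: row 1 has {1,6,7}; col 5 has {1,2,4,5,6,7}; region has {1,6,7} → only 3 remains.
(1,6) = 4: row 1 has {1,3,6,7}; col 6 has {2,5,6,7}; region has {1,3,6,7} → only 4 remains.
(6,6) = 3: row 6 has {1,2,5,6,7}; col 6 has {2,4,5,6,7}; region has {5,6,7} → only 3 remains.
(7,2) = 2: row 7 has {5,6,7}; col 2 has {1,4,6,7}; region has {3,5,6,7} → only 2 remains.
(7,4) = 4: row 7 has {2,5,6,7}; col 4 has {1,6,7}; region has {2,3,5,6,7} → only 4 remains.
(1,2) = 5: row 1 has {1,3,4,6,7}; col 2 has {1,2,4,6,7}; region has {1,3,4,6,7} → only 5 remains.
(1,4) = 2: row 1 has {1,3,4,5,6,7}; col 4 has {1,4,6,7}; region has {1,3,4,5,6,7} → only 2 remains.
(2,2) = 3: row 2 has {1,2,6,7}; col 2 has {1,2,4,5,6,7}; region has {1,2,6,7} → only 3 remains.
(2,4) = 5: row 2 has {1,2,3,6,7}; col 4 has {1,2,4,6,7}; region has {1,2,3,6,7} → only 5 remains.
(4,4) = 3: row 4 has {1,2,4,6,7}; col 4 has {1,2,4,5,6,7}; region has {1,2,4,6,7} → only 3 remains.
(5,6) = 1: row 5 has {2,4,5,6,7}; col 6 has {2,3,4,5,6,7}; region has {2,4,5,6,7} → only 1 remains.
(6,1) = 4: row 6 has {1,2,3,5,6,7}; col 1 has {1,2,5,6,7}; region has {1,2,5,6,7} → only 4 remains.
(7,1) = 3: row 7 has {2,4,5,6,7}; col 1 has {1,2,4,5,6,7}; region has {1,2,4,5,6,7} → only 3 remains.
(7,3) = 1: row 7 has {2,3,4,5,6,7}; col 3 has {2,6,7}; region has {2,3,4,5,6,7} → only 1 remains.
(2,3) = 4: row 2 has {1,2,3,5,6,7}; col 3 has {1,2,6,7}; region has {1,2,3,5,6,7} → only 4 remains.
(4,3) = 5: row 4 has {1,2,3,4,6,7}; col 3 has {1,2,4,6,7}; region has {1,2,3,4,6,7} → only 5 remains.
(5,3) = 3: row 5 has {1,2,4,5,6,7}; col 3 has {1,2,4,5,6,7}; region has {1,2,4,5,6,7} → only 3 remains.

5637412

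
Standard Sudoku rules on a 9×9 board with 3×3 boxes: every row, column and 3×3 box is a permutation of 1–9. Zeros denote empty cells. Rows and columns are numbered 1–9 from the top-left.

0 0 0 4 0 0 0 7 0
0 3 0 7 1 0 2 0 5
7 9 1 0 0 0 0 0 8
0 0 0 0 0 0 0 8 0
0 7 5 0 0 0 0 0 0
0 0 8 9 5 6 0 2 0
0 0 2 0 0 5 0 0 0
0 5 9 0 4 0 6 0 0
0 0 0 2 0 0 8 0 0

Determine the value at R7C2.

R1C3 = 6 (sole candidate).
R2C3 = 4 (sole candidate).
R4C3 = 3 (sole candidate).
R4C4 = 1 (sole candidate).
R9C3 = 7 (sole candidate).
R2C1 = 8 (sole candidate).
R2C6 = 9 (sole candidate).
R2C8 = 6 (sole candidate).
R1C2 = 2 (sole candidate).
R1C1 = 5 (sole candidate).
R3C4 = 5 (hidden single in row 3).
R3C5 = 6 (hidden single in row 3).
R3C6 = 2 (hidden single in row 3).
R4C7 = 5 (hidden single in row 4).
R8C9 = 2 (hidden single in row 8).
R8C6 = 7 (hidden single in row 8).
R4C6 = 4 (sole candidate).
R4C2 = 6 (sole candidate).
R5C9 = 6 (hidden single in row 5).
R8C4 = 8 (hidden single in row 8).
R5C4 = 3 (sole candidate).
R5C6 = 8 (sole candidate).
R7C4 = 6 (sole candidate).
R1C6 = 3 (sole candidate).
R5C5 = 2 (sole candidate).
R9C6 = 1 (sole candidate).
R1C5 = 8 (sole candidate).
R4C5 = 7 (sole candidate).
R4C9 = 9 (sole candidate).
R9C2 = 4 (sole candidate).
R9C9 = 3 (sole candidate).
R1C9 = 1 (sole candidate).
R4C1 = 2 (sole candidate).
R6C2 = 1 (sole candidate).
R7C2 = 8: row 7 has {2,5,6}; col 2 has {1,2,3,4,5,6,7,9}; box has {2,4,5,7,9} → only 8 remains.

8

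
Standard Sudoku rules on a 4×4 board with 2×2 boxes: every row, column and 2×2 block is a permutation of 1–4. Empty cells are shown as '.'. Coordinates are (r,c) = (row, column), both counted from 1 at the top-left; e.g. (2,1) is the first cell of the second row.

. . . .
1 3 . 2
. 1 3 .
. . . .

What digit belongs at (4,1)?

3

(2,3) = 4 (sole candidate).
(3,4) = 4 (sole candidate).
(4,4) = 1 (sole candidate).
(1,3) = 1 (sole candidate).
(1,4) = 3 (sole candidate).
(3,1) = 2 (sole candidate).
(4,2) = 4 (sole candidate).
(4,3) = 2 (sole candidate).
(1,1) = 4 (sole candidate).
(1,2) = 2 (sole candidate).
(4,1) = 3: row 4 has {1,2,4}; col 1 has {1,2,4}; box has {1,2,4} → only 3 remains.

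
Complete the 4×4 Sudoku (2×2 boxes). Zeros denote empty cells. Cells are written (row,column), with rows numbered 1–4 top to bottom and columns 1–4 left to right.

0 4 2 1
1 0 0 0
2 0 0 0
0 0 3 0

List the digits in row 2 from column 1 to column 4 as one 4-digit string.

(1,1) = 3 (sole candidate).
(2,2) = 2: row 2 has {1}; col 2 has {4}; box has {1,3,4} → only 2 remains.
(2,3) = 4: row 2 has {1,2}; col 3 has {2,3}; box has {1,2} → only 4 remains.
(2,4) = 3: row 2 has {1,2,4}; col 4 has {1}; box has {1,2,4} → only 3 remains.

1243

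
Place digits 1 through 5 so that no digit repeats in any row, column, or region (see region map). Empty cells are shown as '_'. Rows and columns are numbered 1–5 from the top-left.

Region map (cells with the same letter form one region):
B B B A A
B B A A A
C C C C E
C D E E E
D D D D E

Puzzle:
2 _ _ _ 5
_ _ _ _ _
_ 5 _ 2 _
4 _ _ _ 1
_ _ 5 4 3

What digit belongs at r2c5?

2

r3c5 = 4 (sole candidate).
r4c3 = 2 (sole candidate).
r4c4 = 5 (sole candidate).
r5c1 = 1 (sole candidate).
r5c2 = 2 (sole candidate).
r2c5 = 2: row 2 has {}; col 5 has {1,3,4,5}; region has {5} → only 2 remains.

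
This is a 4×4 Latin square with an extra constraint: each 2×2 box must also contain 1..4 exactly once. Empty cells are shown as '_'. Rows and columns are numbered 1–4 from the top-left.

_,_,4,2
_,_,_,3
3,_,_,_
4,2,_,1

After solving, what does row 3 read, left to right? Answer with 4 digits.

3124

R1C1 = 1 (sole candidate).
R1C2 = 3 (sole candidate).
R2C1 = 2 (sole candidate).
R2C2 = 4 (sole candidate).
R2C3 = 1 (sole candidate).
R3C2 = 1: row 3 has {3}; col 2 has {2,3,4}; box has {2,3,4} → only 1 remains.
R3C3 = 2: row 3 has {1,3}; col 3 has {1,4}; box has {1} → only 2 remains.
R3C4 = 4: row 3 has {1,2,3}; col 4 has {1,2,3}; box has {1,2} → only 4 remains.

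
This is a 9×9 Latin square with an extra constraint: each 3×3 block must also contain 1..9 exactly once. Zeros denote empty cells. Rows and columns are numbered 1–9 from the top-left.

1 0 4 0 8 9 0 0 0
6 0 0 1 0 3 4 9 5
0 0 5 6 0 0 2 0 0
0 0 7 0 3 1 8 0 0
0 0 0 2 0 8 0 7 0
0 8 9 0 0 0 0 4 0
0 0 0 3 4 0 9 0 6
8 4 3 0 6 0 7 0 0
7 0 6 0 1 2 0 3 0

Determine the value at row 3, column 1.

9

row 1, column 8 = 6: row 1 has {1,4,8,9}; col 8 has {3,4,7,9}; box has {2,4,5,9} → only 6 remains.
row 3, column 5 = 7: row 3 has {2,5,6}; col 5 has {1,3,4,6,8}; box has {1,3,6,8,9} → only 7 remains.
row 3, column 6 = 4: row 3 has {2,5,6,7}; col 6 has {1,2,3,8,9}; box has {1,3,6,7,8,9} → only 4 remains.
row 5, column 3 = 1: row 5 has {2,7,8}; col 3 has {3,4,5,6,7,9}; box has {7,8,9} → only 1 remains.
row 6, column 5 = 5: row 6 has {4,8,9}; col 5 has {1,3,4,6,7,8}; box has {1,2,3,8} → only 5 remains.
row 7, column 3 = 2: row 7 has {3,4,6,9}; col 3 has {1,3,4,5,6,7,9}; box has {3,4,6,7,8} → only 2 remains.
row 8, column 6 = 5: row 8 has {3,4,6,7,8}; col 6 has {1,2,3,4,8,9}; box has {1,2,3,4,6} → only 5 remains.
row 9, column 7 = 5: row 9 has {1,2,3,6,7}; col 7 has {2,4,7,8,9}; box has {3,6,7,9} → only 5 remains.
row 1, column 4 = 5: row 1 has {1,4,6,8,9}; col 4 has {1,2,3,6}; box has {1,3,4,6,7,8,9} → only 5 remains.
row 1, column 7 = 3: row 1 has {1,4,5,6,8,9}; col 7 has {2,4,5,7,8,9}; box has {2,4,5,6,9} → only 3 remains.
row 1, column 9 = 7: row 1 has {1,3,4,5,6,8,9}; col 9 has {5,6}; box has {2,3,4,5,6,9} → only 7 remains.
row 2, column 3 = 8: row 2 has {1,3,4,5,6,9}; col 3 has {1,2,3,4,5,6,7,9}; box has {1,4,5,6} → only 8 remains.
row 2, column 5 = 2: row 2 has {1,3,4,5,6,8,9}; col 5 has {1,3,4,5,6,7,8}; box has {1,3,4,5,6,7,8,9} → only 2 remains.
row 5, column 5 = 9: row 5 has {1,2,7,8}; col 5 has {1,2,3,4,5,6,7,8}; box has {1,2,3,5,8} → only 9 remains.
row 5, column 7 = 6: row 5 has {1,2,7,8,9}; col 7 has {2,3,4,5,7,8,9}; box has {4,7,8} → only 6 remains.
row 5, column 9 = 3: row 5 has {1,2,6,7,8,9}; col 9 has {5,6,7}; box has {4,6,7,8} → only 3 remains.
row 6, column 4 = 7: row 6 has {4,5,8,9}; col 4 has {1,2,3,5,6}; box has {1,2,3,5,8,9} → only 7 remains.
row 6, column 6 = 6: row 6 has {4,5,7,8,9}; col 6 has {1,2,3,4,5,8,9}; box has {1,2,3,5,7,8,9} → only 6 remains.
row 6, column 7 = 1: row 6 has {4,5,6,7,8,9}; col 7 has {2,3,4,5,6,7,8,9}; box has {3,4,6,7,8} → only 1 remains.
row 6, column 9 = 2: row 6 has {1,4,5,6,7,8,9}; col 9 has {3,5,6,7}; box has {1,3,4,6,7,8} → only 2 remains.
row 7, column 1 = 5: row 7 has {2,3,4,6,9}; col 1 has {1,6,7,8}; box has {2,3,4,6,7,8} → only 5 remains.
row 7, column 2 = 1: row 7 has {2,3,4,5,6,9}; col 2 has {4,8}; box has {2,3,4,5,6,7,8} → only 1 remains.
row 7, column 6 = 7: row 7 has {1,2,3,4,5,6,9}; col 6 has {1,2,3,4,5,6,8,9}; box has {1,2,3,4,5,6} → only 7 remains.
row 7, column 8 = 8: row 7 has {1,2,3,4,5,6,7,9}; col 8 has {3,4,6,7,9}; box has {3,5,6,7,9} → only 8 remains.
row 8, column 4 = 9: row 8 has {3,4,5,6,7,8}; col 4 has {1,2,3,5,6,7}; box has {1,2,3,4,5,6,7} → only 9 remains.
row 8, column 9 = 1: row 8 has {3,4,5,6,7,8,9}; col 9 has {2,3,5,6,7}; box has {3,5,6,7,8,9} → only 1 remains.
row 9, column 2 = 9: row 9 has {1,2,3,5,6,7}; col 2 has {1,4,8}; box has {1,2,3,4,5,6,7,8} → only 9 remains.
row 9, column 4 = 8: row 9 has {1,2,3,5,6,7,9}; col 4 has {1,2,3,5,6,7,9}; box has {1,2,3,4,5,6,7,9} → only 8 remains.
row 9, column 9 = 4: row 9 has {1,2,3,5,6,7,8,9}; col 9 has {1,2,3,5,6,7}; box has {1,3,5,6,7,8,9} → only 4 remains.
row 1, column 2 = 2: row 1 has {1,3,4,5,6,7,8,9}; col 2 has {1,4,8,9}; box has {1,4,5,6,8} → only 2 remains.
row 2, column 2 = 7: row 2 has {1,2,3,4,5,6,8,9}; col 2 has {1,2,4,8,9}; box has {1,2,4,5,6,8} → only 7 remains.
row 3, column 2 = 3: row 3 has {2,4,5,6,7}; col 2 has {1,2,4,7,8,9}; box has {1,2,4,5,6,7,8} → only 3 remains.
row 3, column 8 = 1: row 3 has {2,3,4,5,6,7}; col 8 has {3,4,6,7,8,9}; box has {2,3,4,5,6,7,9} → only 1 remains.
row 3, column 9 = 8: row 3 has {1,2,3,4,5,6,7}; col 9 has {1,2,3,4,5,6,7}; box has {1,2,3,4,5,6,7,9} → only 8 remains.
row 4, column 4 = 4: row 4 has {1,3,7,8}; col 4 has {1,2,3,5,6,7,8,9}; box has {1,2,3,5,6,7,8,9} → only 4 remains.
row 4, column 8 = 5: row 4 has {1,3,4,7,8}; col 8 has {1,3,4,6,7,8,9}; box has {1,2,3,4,6,7,8} → only 5 remains.
row 4, column 9 = 9: row 4 has {1,3,4,5,7,8}; col 9 has {1,2,3,4,5,6,7,8}; box has {1,2,3,4,5,6,7,8} → only 9 remains.
row 5, column 1 = 4: row 5 has {1,2,3,6,7,8,9}; col 1 has {1,5,6,7,8}; box has {1,7,8,9} → only 4 remains.
row 5, column 2 = 5: row 5 has {1,2,3,4,6,7,8,9}; col 2 has {1,2,3,4,7,8,9}; box has {1,4,7,8,9} → only 5 remains.
row 6, column 1 = 3: row 6 has {1,2,4,5,6,7,8,9}; col 1 has {1,4,5,6,7,8}; box has {1,4,5,7,8,9} → only 3 remains.
row 8, column 8 = 2: row 8 has {1,3,4,5,6,7,8,9}; col 8 has {1,3,4,5,6,7,8,9}; box has {1,3,4,5,6,7,8,9} → only 2 remains.
row 3, column 1 = 9: row 3 has {1,2,3,4,5,6,7,8}; col 1 has {1,3,4,5,6,7,8}; box has {1,2,3,4,5,6,7,8} → only 9 remains.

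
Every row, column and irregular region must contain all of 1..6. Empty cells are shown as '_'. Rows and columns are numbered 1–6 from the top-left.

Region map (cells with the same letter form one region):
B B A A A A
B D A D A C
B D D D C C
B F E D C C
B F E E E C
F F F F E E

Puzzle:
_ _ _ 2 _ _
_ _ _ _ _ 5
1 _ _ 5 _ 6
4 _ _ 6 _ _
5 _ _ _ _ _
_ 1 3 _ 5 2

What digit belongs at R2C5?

R4C3 = 1 (sole candidate).
R4C6 = 3 (sole candidate).
R6C1 = 6 (sole candidate).
R6C4 = 4 (sole candidate).
R1C1 = 3 (sole candidate).
R1C2 = 6 (sole candidate).
R2C1 = 2 (sole candidate).
R4C5 = 2 (sole candidate).
R5C2 = 2 (sole candidate).
R5C4 = 3 (sole candidate).
R2C4 = 1 (sole candidate).
R3C5 = 4 (sole candidate).
R4C2 = 5 (sole candidate).
R5C5 = 6 (sole candidate).
R5C6 = 1 (sole candidate).
R1C5 = 1 (sole candidate).
R1C6 = 4 (sole candidate).
R2C3 = 6 (sole candidate).
R2C5 = 3: row 2 has {1,2,5,6}; col 5 has {1,2,4,5,6}; region has {1,2,4,6} → only 3 remains.

3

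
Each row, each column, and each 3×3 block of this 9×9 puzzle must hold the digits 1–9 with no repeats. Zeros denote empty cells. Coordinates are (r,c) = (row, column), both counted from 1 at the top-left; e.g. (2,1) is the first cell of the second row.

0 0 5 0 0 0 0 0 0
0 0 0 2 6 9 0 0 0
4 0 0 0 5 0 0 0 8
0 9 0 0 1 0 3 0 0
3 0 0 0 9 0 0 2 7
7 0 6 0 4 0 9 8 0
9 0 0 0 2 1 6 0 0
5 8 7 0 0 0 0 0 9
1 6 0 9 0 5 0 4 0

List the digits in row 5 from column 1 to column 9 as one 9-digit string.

318596427

(2,1) = 8: row 2 has {2,6,9}; col 1 has {1,3,4,5,7,9}; box has {4,5} → only 8 remains.
(4,1) = 2: row 4 has {1,3,9}; col 1 has {1,3,4,5,7,8,9}; box has {3,6,7,9} → only 2 remains.
(8,5) = 3: row 8 has {5,7,8,9}; col 5 has {1,2,4,5,6,9}; box has {1,2,5,9} → only 3 remains.
(8,8) = 1: row 8 has {3,5,7,8,9}; col 8 has {2,4,8}; box has {4,6,9} → only 1 remains.
(1,1) = 6: row 1 has {5}; col 1 has {1,2,3,4,5,7,8,9}; box has {4,5,8} → only 6 remains.
(8,7) = 2: row 8 has {1,3,5,7,8,9}; col 7 has {3,6,9}; box has {1,4,6,9} → only 2 remains.
(9,9) = 3: row 9 has {1,4,5,6,9}; col 9 has {7,8,9}; box has {1,2,4,6,9} → only 3 remains.
(7,9) = 5: row 7 has {1,2,6,9}; col 9 has {3,7,8,9}; box has {1,2,3,4,6,9} → only 5 remains.
(9,3) = 2: row 9 has {1,3,4,5,6,9}; col 3 has {5,6,7}; box has {1,5,6,7,8,9} → only 2 remains.
(6,9) = 1: row 6 has {4,6,7,8,9}; col 9 has {3,5,7,8,9}; box has {2,3,7,8,9} → only 1 remains.
(7,8) = 7: row 7 has {1,2,5,6,9}; col 8 has {1,2,4,8}; box has {1,2,3,4,5,6,9} → only 7 remains.
(9,7) = 8: row 9 has {1,2,3,4,5,6,9}; col 7 has {2,3,6,9}; box has {1,2,3,4,5,6,7,9} → only 8 remains.
(2,9) = 4: row 2 has {2,6,8,9}; col 9 has {1,3,5,7,8,9}; box has {8} → only 4 remains.
(4,9) = 6: row 4 has {1,2,3,9}; col 9 has {1,3,4,5,7,8,9}; box has {1,2,3,7,8,9} → only 6 remains.
(6,2) = 5: row 6 has {1,4,6,7,8,9}; col 2 has {6,8,9}; box has {2,3,6,7,9} → only 5 remains.
(6,4) = 3: row 6 has {1,4,5,6,7,8,9}; col 4 has {2,9}; box has {1,4,9} → only 3 remains.
(6,6) = 2: row 6 has {1,3,4,5,6,7,8,9}; col 6 has {1,5,9}; box has {1,3,4,9} → only 2 remains.
(9,5) = 7: row 9 has {1,2,3,4,5,6,8,9}; col 5 has {1,2,3,4,5,6,9}; box has {1,2,3,5,9} → only 7 remains.
(1,5) = 8: row 1 has {5,6}; col 5 has {1,2,3,4,5,6,7,9}; box has {2,5,6,9} → only 8 remains.
(1,9) = 2: row 1 has {5,6,8}; col 9 has {1,3,4,5,6,7,8,9}; box has {4,8} → only 2 remains.
(4,8) = 5: row 4 has {1,2,3,6,9}; col 8 has {1,2,4,7,8}; box has {1,2,3,6,7,8,9} → only 5 remains.
(5,7) = 4: row 5 has {2,3,7,9}; col 7 has {2,3,6,8,9}; box has {1,2,3,5,6,7,8,9} → only 4 remains.
(2,8) = 3: row 2 has {2,4,6,8,9}; col 8 has {1,2,4,5,7,8}; box has {2,4,8} → only 3 remains.
(5,2) = 1: row 5 has {2,3,4,7,9}; col 2 has {5,6,8,9}; box has {2,3,5,6,7,9} → only 1 remains.
(5,3) = 8: row 5 has {1,2,3,4,7,9}; col 3 has {2,5,6,7}; box has {1,2,3,5,6,7,9} → only 8 remains.
(5,6) = 6: row 5 has {1,2,3,4,7,8,9}; col 6 has {1,2,5,9}; box has {1,2,3,4,9} → only 6 remains.
(8,6) = 4: row 8 has {1,2,3,5,7,8,9}; col 6 has {1,2,5,6,9}; box has {1,2,3,5,7,9} → only 4 remains.
(1,8) = 9: row 1 has {2,5,6,8}; col 8 has {1,2,3,4,5,7,8}; box has {2,3,4,8} → only 9 remains.
(2,2) = 7: row 2 has {2,3,4,6,8,9}; col 2 has {1,5,6,8,9}; box has {4,5,6,8} → only 7 remains.
(2,3) = 1: row 2 has {2,3,4,6,7,8,9}; col 3 has {2,5,6,7,8}; box has {4,5,6,7,8} → only 1 remains.
(2,7) = 5: row 2 has {1,2,3,4,6,7,8,9}; col 7 has {2,3,4,6,8,9}; box has {2,3,4,8,9} → only 5 remains.
(3,8) = 6: row 3 has {4,5,8}; col 8 has {1,2,3,4,5,7,8,9}; box has {2,3,4,5,8,9} → only 6 remains.
(4,3) = 4: row 4 has {1,2,3,5,6,9}; col 3 has {1,2,5,6,7,8}; box has {1,2,3,5,6,7,8,9} → only 4 remains.
(5,4) = 5: row 5 has {1,2,3,4,6,7,8,9}; col 4 has {2,3,9}; box has {1,2,3,4,6,9} → only 5 remains.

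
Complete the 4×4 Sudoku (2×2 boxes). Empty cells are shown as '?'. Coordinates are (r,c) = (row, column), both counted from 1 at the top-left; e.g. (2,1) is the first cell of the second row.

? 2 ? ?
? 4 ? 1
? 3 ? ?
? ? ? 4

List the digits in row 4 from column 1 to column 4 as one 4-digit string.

(1,4) = 3: row 1 has {2}; col 4 has {1,4}; box has {1} → only 3 remains.
(2,1) = 3: row 2 has {1,4}; col 1 has {}; box has {2,4} → only 3 remains.
(2,3) = 2: row 2 has {1,3,4}; col 3 has {}; box has {1,3} → only 2 remains.
(3,3) = 1: row 3 has {3}; col 3 has {2}; box has {4} → only 1 remains.
(3,4) = 2: row 3 has {1,3}; col 4 has {1,3,4}; box has {1,4} → only 2 remains.
(4,2) = 1: row 4 has {4}; col 2 has {2,3,4}; box has {3} → only 1 remains.
(4,3) = 3: row 4 has {1,4}; col 3 has {1,2}; box has {1,2,4} → only 3 remains.
(1,1) = 1: row 1 has {2,3}; col 1 has {3}; box has {2,3,4} → only 1 remains.
(1,3) = 4: row 1 has {1,2,3}; col 3 has {1,2,3}; box has {1,2,3} → only 4 remains.
(3,1) = 4: row 3 has {1,2,3}; col 1 has {1,3}; box has {1,3} → only 4 remains.
(4,1) = 2: row 4 has {1,3,4}; col 1 has {1,3,4}; box has {1,3,4} → only 2 remains.

2134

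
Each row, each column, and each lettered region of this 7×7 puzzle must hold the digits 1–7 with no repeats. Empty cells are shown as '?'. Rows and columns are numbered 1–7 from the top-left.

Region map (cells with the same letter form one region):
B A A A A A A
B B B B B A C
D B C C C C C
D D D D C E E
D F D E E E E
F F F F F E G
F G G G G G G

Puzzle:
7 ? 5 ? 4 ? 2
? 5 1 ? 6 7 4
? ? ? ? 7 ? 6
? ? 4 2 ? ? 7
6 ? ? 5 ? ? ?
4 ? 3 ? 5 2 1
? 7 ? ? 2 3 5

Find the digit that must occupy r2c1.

r2c4 = 3: row 2 has {1,4,5,6,7}; col 4 has {2,5}; region has {1,5,6,7} → only 3 remains.
r3c3 = 2: row 3 has {6,7}; col 3 has {1,3,4,5}; region has {4,6,7} → only 2 remains.
r3c4 = 1: row 3 has {2,6,7}; col 4 has {2,3,5}; region has {2,4,6,7} → only 1 remains.
r3c6 = 5: row 3 has {1,2,6,7}; col 6 has {2,3,7}; region has {1,2,4,6,7} → only 5 remains.
r4c5 = 3: row 4 has {2,4,7}; col 5 has {2,4,5,6,7}; region has {1,2,4,5,6,7} → only 3 remains.
r5c3 = 7: row 5 has {5,6}; col 3 has {1,2,3,4,5}; region has {2,4,6} → only 7 remains.
r5c5 = 1: row 5 has {5,6,7}; col 5 has {2,3,4,5,6,7}; region has {2,5,7} → only 1 remains.
r5c6 = 4: row 5 has {1,5,6,7}; col 6 has {2,3,5,7}; region has {1,2,5,7} → only 4 remains.
r5c7 = 3: row 5 has {1,4,5,6,7}; col 7 has {1,2,4,5,6,7}; region has {1,2,4,5,7} → only 3 remains.
r6c2 = 6: row 6 has {1,2,3,4,5}; col 2 has {5,7}; region has {3,4,5} → only 6 remains.
r6c4 = 7: row 6 has {1,2,3,4,5,6}; col 4 has {1,2,3,5}; region has {3,4,5,6} → only 7 remains.
r7c1 = 1: row 7 has {2,3,5,7}; col 1 has {4,6,7}; region has {3,4,5,6,7} → only 1 remains.
r7c3 = 6: row 7 has {1,2,3,5,7}; col 3 has {1,2,3,4,5,7}; region has {1,2,3,5,7} → only 6 remains.
r7c4 = 4: row 7 has {1,2,3,5,6,7}; col 4 has {1,2,3,5,7}; region has {1,2,3,5,6,7} → only 4 remains.
r1c4 = 6: row 1 has {2,4,5,7}; col 4 has {1,2,3,4,5,7}; region has {2,4,5,7} → only 6 remains.
r1c6 = 1: row 1 has {2,4,5,6,7}; col 6 has {2,3,4,5,7}; region has {2,4,5,6,7} → only 1 remains.
r2c1 = 2: row 2 has {1,3,4,5,6,7}; col 1 has {1,4,6,7}; region has {1,3,5,6,7} → only 2 remains.

2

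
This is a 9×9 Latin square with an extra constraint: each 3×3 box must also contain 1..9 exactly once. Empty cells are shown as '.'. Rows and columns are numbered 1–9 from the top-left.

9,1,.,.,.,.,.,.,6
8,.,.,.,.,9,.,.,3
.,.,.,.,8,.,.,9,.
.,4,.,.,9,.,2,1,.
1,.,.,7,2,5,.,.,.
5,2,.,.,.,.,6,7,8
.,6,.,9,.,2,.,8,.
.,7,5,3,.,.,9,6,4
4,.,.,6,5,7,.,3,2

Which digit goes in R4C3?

3

R2C2 = 5 (sole candidate).
R3C2 = 3 (sole candidate).
R4C4 = 8 (sole candidate).
R4C9 = 5 (sole candidate).
R5C8 = 4 (sole candidate).
R5C9 = 9 (sole candidate).
R7C1 = 3 (sole candidate).
R7C3 = 1 (sole candidate).
R7C5 = 4 (sole candidate).
R7C9 = 7 (sole candidate).
R8C1 = 2 (sole candidate).
R8C5 = 1 (sole candidate).
R8C6 = 8 (sole candidate).
R9C7 = 1 (sole candidate).
R2C8 = 2 (sole candidate).
R3C9 = 1 (sole candidate).
R5C2 = 8 (sole candidate).
R5C7 = 3 (sole candidate).
R6C5 = 3 (sole candidate).
R7C7 = 5 (sole candidate).
R9C2 = 9 (sole candidate).
R9C3 = 8 (sole candidate).
R1C5 = 7 (sole candidate).
R1C8 = 5 (sole candidate).
R2C5 = 6 (sole candidate).
R3C6 = 4 (sole candidate).
R3C7 = 7 (sole candidate).
R4C6 = 6 (sole candidate).
R5C3 = 6 (sole candidate).
R6C3 = 9 (sole candidate).
R6C6 = 1 (sole candidate).
R1C4 = 2 (sole candidate).
R1C6 = 3 (sole candidate).
R2C4 = 1 (sole candidate).
R2C7 = 4 (sole candidate).
R3C1 = 6 (sole candidate).
R3C3 = 2 (sole candidate).
R3C4 = 5 (sole candidate).
R4C1 = 7 (sole candidate).
R4C3 = 3: row 4 has {1,2,4,5,6,7,8,9}; col 3 has {1,2,5,6,8,9}; box has {1,2,4,5,6,7,8,9} → only 3 remains.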